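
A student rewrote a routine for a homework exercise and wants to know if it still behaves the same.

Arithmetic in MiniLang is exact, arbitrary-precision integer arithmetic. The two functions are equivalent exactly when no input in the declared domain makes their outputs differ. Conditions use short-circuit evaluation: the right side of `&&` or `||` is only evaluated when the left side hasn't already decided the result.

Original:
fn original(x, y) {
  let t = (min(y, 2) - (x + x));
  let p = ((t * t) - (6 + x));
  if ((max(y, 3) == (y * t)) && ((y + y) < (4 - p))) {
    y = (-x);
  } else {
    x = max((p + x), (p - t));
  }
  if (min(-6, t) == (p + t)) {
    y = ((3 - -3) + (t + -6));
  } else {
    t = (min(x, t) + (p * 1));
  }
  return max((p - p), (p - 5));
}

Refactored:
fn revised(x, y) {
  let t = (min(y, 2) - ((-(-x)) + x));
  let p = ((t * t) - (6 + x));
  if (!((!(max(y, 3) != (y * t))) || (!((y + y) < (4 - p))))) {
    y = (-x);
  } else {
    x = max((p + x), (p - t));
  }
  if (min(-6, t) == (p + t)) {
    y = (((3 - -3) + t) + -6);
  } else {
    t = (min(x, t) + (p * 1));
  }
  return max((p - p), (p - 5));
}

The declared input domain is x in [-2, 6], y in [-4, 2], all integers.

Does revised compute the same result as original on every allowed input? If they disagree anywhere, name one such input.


The one real change (`(max(y, 3) == (y * t))` became `(max(y, 3) != (y * t))`) has no effect anywhere in the declared ranges.
Spot check at x=5, y=-2 — original: t=-12, then p=133, then ((max(y, 3) == (y * t)) && ((y + y) < (4 - p))) is false, then x=145, then (min(-6, t) == (p + t)) is false, then t=121, then returns 128. revised: t=-12, then p=133, then (!((!(max(y, 3) != (y * t))) || (!((y + y) < (4 - p))))) is false, then x=145, then (min(-6, t) == (p + t)) is false, then t=121, then returns 128. Both give 128.
Every one of the 63 inputs gives matching results.
verdict: equivalent


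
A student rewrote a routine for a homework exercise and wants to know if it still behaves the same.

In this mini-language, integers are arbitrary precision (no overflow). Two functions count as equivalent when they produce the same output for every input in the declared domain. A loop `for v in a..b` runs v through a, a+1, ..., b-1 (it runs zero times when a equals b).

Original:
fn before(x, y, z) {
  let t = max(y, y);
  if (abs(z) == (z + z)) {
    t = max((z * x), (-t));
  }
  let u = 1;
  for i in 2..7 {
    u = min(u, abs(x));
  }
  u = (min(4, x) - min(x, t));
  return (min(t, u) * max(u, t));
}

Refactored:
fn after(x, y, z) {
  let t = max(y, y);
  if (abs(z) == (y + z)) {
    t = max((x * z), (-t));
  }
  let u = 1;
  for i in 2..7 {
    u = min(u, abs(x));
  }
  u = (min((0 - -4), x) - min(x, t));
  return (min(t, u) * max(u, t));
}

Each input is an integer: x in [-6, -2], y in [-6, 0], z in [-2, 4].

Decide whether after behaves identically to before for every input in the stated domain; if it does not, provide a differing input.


Not equivalent: x=-5, y=-6, z=0 separates them (0 vs -6).
before: t := -6 | (abs(z) == (z + z)): true | t := 6 | u := 1 | iter i=2: | u := 1 | iter i=3: | u := 1 | iter i=4: | u := 1 | iter i=5: | u := 1 | iter i=6: | u := 1 | u := 0 | result 0
after: t := -6 | (abs(z) == (y + z)): false | u := 1 | iter i=2: | u := 1 | iter i=3: | u := 1 | iter i=4: | u := 1 | iter i=5: | u := 1 | iter i=6: | u := 1 | u := 1 | result -6
verdict: not equivalent; witness: x=-5, y=-6, z=0


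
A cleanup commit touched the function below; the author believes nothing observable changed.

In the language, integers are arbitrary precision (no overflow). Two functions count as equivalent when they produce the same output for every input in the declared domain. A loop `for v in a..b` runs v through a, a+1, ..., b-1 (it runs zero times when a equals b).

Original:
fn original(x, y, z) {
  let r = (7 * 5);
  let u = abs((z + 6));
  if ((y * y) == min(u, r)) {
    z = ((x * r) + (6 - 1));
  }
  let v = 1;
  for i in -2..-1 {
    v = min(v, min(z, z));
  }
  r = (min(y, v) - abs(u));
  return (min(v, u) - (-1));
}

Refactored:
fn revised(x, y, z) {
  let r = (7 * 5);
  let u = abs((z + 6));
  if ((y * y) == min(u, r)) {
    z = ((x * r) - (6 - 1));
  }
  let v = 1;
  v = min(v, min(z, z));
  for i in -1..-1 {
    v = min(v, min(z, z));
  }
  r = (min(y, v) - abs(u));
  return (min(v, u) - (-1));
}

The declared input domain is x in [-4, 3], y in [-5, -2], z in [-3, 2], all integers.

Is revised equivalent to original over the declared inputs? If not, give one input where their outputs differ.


The rewrite breaks on x=-4, y=-2, z=-2, where the results are -134 and -144.
original: r := 35 | u := 4 | ((y * y) == min(u, r)): true | z := -135 | v := 1 | iter i=-2: | v := -135 | r := -139 | result -134
revised: r := 35 | u := 4 | ((y * y) == min(u, r)): true | z := -145 | v := 1 | v := -145 | loop over i: empty range | r := -149 | result -144
verdict: not equivalent; witness: x=-4, y=-2, z=-2


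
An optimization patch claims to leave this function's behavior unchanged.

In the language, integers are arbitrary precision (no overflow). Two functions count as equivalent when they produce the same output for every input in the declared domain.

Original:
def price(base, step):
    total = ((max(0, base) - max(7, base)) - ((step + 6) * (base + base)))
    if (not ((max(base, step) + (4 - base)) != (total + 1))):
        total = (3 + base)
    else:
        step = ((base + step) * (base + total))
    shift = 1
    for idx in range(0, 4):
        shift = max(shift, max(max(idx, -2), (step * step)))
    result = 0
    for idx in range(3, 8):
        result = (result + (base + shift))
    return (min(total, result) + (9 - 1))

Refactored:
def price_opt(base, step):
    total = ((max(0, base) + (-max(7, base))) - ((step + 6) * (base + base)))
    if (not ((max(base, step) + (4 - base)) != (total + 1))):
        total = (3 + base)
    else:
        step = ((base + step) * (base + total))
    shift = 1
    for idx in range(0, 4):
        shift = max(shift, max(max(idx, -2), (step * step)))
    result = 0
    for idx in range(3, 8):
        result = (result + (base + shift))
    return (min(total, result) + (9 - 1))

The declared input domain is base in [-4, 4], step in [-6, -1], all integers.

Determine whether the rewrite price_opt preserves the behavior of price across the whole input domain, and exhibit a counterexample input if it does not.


Side by side, the visible changes include: arithmetic usage differs.
Tracing base=2, step=-3: price: total=-17, then (not ((max(base, step) + (4 - base)) != (total + 1))) is false, then step=15, then shift=1, then (idx=0), then shift=225, then (idx=1), then shift=225, then (idx=2), then shift=225, then (idx=3), then shift=225, then result=0, then (idx=3), then result=227, then (idx=4), then result=454, then (idx=5), then result=681, then (idx=6), then result=908, then (idx=7), then result=1135, then returns -9 | price_opt: total=-17, then (not ((max(base, step) + (4 - base)) != (total + 1))) is false, then step=15, then shift=1, then (idx=0), then shift=225, then (idx=1), then shift=225, then (idx=2), then shift=225, then (idx=3), then shift=225, then result=0, then (idx=3), then result=227, then (idx=4), then result=454, then (idx=5), then result=681, then (idx=6), then result=908, then (idx=7), then result=1135, then returns -9 — matching result -9.
Checked all 54 inputs in the declared domain: the outputs agree on every one.
verdict: equivalent


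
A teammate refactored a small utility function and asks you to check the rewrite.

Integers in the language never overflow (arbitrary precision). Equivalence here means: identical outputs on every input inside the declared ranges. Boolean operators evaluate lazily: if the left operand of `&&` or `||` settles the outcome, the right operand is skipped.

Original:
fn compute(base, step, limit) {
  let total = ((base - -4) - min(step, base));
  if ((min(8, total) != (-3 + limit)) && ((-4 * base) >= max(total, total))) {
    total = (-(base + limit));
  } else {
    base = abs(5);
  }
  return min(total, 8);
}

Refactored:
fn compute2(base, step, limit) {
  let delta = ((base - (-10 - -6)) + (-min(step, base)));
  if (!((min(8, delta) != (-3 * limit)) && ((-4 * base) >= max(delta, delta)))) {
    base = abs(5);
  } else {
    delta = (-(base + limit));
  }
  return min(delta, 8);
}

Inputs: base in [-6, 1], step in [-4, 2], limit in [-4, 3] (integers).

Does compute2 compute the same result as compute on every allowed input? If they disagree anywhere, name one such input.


The rewrite breaks on base=-2, step=-4, limit=-2, where the results are 4 and 6.
compute: total=6, then ((min(8, total) != (-3 + limit)) && ((-4 * base) >= max(total, total))) is true, then total=4, then returns 4
compute2: delta=6, then (!((min(8, delta) != (-3 * limit)) && ((-4 * base) >= max(delta, delta)))) is true, then base=5, then returns 6
verdict: not equivalent; witness: base=-2, step=-4, limit=-2


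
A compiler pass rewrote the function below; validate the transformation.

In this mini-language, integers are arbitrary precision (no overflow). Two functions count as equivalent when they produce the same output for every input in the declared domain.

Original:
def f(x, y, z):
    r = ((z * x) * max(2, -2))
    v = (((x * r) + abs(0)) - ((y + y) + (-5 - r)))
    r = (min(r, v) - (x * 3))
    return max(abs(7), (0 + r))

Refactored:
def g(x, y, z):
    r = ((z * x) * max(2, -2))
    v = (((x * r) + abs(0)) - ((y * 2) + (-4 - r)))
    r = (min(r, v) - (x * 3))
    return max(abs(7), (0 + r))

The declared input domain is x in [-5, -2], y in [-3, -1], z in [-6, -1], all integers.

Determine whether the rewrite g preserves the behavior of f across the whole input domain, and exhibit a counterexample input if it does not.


Evaluate both at x=-3, y=-3, z=-1.
f: r = 6; v = -1; r = 8; return 8
g: r = 6; v = -2; r = 7; return 7
8 and 7 differ, so these are not the same function on this domain.
verdict: not equivalent; witness: x=-3, y=-3, z=-1


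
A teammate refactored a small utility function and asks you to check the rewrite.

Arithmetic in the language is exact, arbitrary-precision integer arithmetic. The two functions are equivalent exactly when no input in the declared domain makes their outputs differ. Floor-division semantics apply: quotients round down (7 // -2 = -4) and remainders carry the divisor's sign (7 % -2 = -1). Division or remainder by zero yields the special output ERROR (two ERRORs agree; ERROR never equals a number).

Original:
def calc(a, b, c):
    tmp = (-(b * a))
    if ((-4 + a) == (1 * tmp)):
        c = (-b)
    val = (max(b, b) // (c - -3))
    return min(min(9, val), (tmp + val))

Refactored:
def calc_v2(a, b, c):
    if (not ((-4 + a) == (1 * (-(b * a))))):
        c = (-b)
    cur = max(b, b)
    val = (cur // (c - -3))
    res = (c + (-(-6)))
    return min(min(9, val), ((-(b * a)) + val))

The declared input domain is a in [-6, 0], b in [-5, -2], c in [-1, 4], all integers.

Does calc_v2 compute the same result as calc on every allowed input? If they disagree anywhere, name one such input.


The rewrite breaks on a=-6, b=-5, c=-1, where the results are -33 and -31.
calc: tmp becomes -30; next ((-4 + a) == (1 * tmp)) evaluates to false; next val becomes -3; next final value -33
calc_v2: (not ((-4 + a) == (1 * (-(b * a))))) evaluates to true; next c becomes 5; next cur becomes -5; next val becomes -1; next res becomes 11; next final value -31
verdict: not equivalent; witness: a=-6, b=-5, c=-1


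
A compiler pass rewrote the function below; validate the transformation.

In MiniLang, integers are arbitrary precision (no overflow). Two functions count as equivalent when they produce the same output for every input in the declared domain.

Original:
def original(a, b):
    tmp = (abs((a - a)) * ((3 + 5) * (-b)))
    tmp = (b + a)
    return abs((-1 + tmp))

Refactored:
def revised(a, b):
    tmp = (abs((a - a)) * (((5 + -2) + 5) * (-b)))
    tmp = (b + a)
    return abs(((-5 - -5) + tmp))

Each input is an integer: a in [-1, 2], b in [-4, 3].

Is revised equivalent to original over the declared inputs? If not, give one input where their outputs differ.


Evaluate both at a=-1, b=-4.
original: tmp=0, then tmp=-5, then returns 6
revised: tmp=0, then tmp=-5, then returns 5
6 against 5: the behavior changed.
verdict: not equivalent; witness: a=-1, b=-4


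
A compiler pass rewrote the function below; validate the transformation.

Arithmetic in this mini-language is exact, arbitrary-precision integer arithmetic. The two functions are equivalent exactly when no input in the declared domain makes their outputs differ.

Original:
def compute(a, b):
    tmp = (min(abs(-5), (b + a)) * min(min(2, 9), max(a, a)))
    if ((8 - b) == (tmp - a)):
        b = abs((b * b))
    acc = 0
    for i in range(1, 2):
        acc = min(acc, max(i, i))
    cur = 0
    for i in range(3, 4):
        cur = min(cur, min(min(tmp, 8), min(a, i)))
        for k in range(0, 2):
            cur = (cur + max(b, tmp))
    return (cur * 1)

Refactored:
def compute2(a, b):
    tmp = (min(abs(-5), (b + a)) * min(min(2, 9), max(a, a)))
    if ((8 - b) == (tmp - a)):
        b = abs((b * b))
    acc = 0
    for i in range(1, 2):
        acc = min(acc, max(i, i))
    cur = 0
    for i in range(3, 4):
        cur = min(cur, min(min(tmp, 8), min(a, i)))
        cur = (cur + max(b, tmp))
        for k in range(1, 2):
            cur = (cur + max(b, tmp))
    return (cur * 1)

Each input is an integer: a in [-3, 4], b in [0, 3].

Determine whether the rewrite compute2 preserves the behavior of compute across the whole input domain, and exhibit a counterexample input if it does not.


The two are interchangeable: loop structure differs, and min/max/abs usage differs, and arithmetic usage differs, and statement counts differ, and every declared input agrees.
One worked example (a=0, b=2) — compute: tmp=0, then ((8 - b) == (tmp - a)) is false, then acc=0, then (i=1), then acc=0, then cur=0, then (i=3), then cur=0, then (k=0), then cur=2, then (k=1), then cur=4, then returns 4; compute2: tmp=0, then ((8 - b) == (tmp - a)) is false, then acc=0, then (i=1), then acc=0, then cur=0, then (i=3), then cur=0, then cur=2, then (k=1), then cur=4, then returns 4; agreement on 4.
Across all 32 domain points the two functions coincide.
verdict: equivalent


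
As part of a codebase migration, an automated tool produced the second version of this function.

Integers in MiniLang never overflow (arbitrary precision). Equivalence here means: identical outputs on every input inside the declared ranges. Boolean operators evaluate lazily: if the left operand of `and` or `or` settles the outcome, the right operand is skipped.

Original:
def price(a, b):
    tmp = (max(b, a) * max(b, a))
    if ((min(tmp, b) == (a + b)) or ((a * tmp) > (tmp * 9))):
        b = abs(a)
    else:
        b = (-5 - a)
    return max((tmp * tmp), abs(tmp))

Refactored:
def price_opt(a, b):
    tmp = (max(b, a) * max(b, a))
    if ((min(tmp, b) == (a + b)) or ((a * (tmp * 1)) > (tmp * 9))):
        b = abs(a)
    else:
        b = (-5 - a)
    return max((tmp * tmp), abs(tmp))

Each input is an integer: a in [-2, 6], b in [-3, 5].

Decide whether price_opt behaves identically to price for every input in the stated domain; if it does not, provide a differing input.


This is a faithful refactor — arithmetic usage differs, plus constant usage differs, but the computed results match everywhere.
As a probe, take a=-2, b=1: price runs tmp becomes 1; next ((min(tmp, b) == (a + b)) or ((a * tmp) > (tmp * 9))) evaluates to false; next b becomes -3; next final value 1; price_opt runs tmp becomes 1; next ((min(tmp, b) == (a + b)) or ((a * (tmp * 1)) > (tmp * 9))) evaluates to false; next b becomes -3; next final value 1; both end at 1.
An exhaustive pass over the 81 declared inputs shows identical outputs.
verdict: equivalent


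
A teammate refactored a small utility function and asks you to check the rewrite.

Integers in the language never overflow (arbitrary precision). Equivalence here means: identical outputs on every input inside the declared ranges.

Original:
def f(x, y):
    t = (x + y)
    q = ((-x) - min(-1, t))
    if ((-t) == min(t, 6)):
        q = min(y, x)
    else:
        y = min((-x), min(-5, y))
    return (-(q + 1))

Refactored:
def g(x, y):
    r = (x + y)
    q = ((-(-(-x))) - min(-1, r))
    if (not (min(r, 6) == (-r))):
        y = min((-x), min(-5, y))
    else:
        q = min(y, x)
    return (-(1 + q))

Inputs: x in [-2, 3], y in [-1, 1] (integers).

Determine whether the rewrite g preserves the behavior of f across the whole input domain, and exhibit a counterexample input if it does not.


Comparing the listings, the differences include: boolean connective usage differs; and local variable names differ.
Tracing x=3, y=1: f: t = 4; q = -2; ((-t) == min(t, 6)) -> false; y = -5; return 1 | g: r = 4; q = -2; (not (min(r, 6) == (-r))) -> true; y = -5; return 1 — matching result 1.
Across all 18 domain points the two functions coincide.
verdict: equivalent


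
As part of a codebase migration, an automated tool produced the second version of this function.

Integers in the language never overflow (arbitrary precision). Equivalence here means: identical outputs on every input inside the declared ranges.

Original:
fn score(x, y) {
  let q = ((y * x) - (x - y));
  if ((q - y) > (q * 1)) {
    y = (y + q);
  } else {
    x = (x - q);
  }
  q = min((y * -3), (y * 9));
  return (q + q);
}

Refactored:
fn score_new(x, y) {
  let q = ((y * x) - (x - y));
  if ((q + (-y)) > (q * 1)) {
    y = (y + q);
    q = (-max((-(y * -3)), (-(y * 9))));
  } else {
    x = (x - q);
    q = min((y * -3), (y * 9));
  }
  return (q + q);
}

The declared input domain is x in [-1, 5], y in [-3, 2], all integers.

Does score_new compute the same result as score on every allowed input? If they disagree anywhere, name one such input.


The two are interchangeable: min/max/abs usage differs; also constant usage differs; also arithmetic usage differs; also statement counts differ, and every declared input agrees.
Spot check at x=1, y=-3 — score: q := -7 | ((q - y) > (q * 1)): true | y := -10 | q := -90 | result -180. score_new: q := -7 | ((q + (-y)) > (q * 1)): true | y := -10 | q := -90 | result -180. Both give -180.
Checked all 42 inputs in the declared domain: the outputs agree on every one.
verdict: equivalent


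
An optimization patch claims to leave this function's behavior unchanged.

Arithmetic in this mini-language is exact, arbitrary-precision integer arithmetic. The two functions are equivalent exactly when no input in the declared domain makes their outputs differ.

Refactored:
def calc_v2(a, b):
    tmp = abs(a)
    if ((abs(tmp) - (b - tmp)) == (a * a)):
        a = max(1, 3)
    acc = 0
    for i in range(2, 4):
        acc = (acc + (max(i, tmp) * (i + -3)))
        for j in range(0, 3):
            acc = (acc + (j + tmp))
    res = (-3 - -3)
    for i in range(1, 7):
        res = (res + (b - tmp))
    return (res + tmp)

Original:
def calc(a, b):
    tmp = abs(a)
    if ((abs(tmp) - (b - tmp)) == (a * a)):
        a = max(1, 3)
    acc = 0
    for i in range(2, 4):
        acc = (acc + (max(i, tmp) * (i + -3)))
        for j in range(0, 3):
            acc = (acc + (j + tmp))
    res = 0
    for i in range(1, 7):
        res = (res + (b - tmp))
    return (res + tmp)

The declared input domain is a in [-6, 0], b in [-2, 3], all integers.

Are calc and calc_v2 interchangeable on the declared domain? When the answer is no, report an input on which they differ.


The two versions differ — the changes include constant usage differs; and arithmetic usage differs.
Spot check at a=-2, b=-1 — calc: tmp becomes 2; next ((abs(tmp) - (b - tmp)) == (a * a)) evaluates to false; next acc becomes 0; next at i=2:; next acc becomes -2; next at j=0:; next acc becomes 0; next at j=1:; next acc becomes 3; next at j=2:; next acc becomes 7; next at i=3:; next acc becomes 7; next at j=0:; next acc becomes 9; next at j=1:; next acc becomes 12; next at j=2:; next acc becomes 16; next res becomes 0; next at i=1:; next res becomes -3; next at i=2:; next res becomes -6; next at i=3:; next res becomes -9; next at i=4:; next res becomes -12; next at i=5:; next res becomes -15; next at i=6:; next res becomes -18; next final value -16. calc_v2: tmp becomes 2; next ((abs(tmp) - (b - tmp)) == (a * a)) evaluates to false; next acc becomes 0; next at i=2:; next acc becomes -2; next at j=0:; next acc becomes 0; next at j=1:; next acc becomes 3; next at j=2:; next acc becomes 7; next at i=3:; next acc becomes 7; next at j=0:; next acc becomes 9; next at j=1:; next acc becomes 12; next at j=2:; next acc becomes 16; next res becomes 0; next at i=1:; next res becomes -3; next at i=2:; next res becomes -6; next at i=3:; next res becomes -9; next at i=4:; next res becomes -12; next at i=5:; next res becomes -15; next at i=6:; next res becomes -18; next final value -16. Both give -16.
An exhaustive pass over the 42 declared inputs shows identical outputs.
verdict: equivalent


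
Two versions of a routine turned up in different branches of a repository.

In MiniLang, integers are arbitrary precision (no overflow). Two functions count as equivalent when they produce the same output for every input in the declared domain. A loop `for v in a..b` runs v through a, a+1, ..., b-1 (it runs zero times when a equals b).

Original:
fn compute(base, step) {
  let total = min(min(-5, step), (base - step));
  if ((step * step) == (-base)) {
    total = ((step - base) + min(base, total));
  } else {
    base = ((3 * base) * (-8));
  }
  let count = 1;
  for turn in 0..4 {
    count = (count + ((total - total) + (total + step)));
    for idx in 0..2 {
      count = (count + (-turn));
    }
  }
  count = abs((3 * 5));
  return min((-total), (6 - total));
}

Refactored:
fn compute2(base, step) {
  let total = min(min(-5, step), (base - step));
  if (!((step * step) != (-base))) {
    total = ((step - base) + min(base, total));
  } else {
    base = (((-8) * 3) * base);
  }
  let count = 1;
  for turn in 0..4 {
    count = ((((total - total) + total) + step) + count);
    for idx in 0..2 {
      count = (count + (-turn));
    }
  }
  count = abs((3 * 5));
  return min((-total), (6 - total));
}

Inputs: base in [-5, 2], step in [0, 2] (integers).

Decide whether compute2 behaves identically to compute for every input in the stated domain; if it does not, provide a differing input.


Reading the diff, among the changes: comparison usage differs; also boolean connective usage differs.
One worked example (base=-2, step=2) — compute: total := -5 | ((step * step) == (-base)): false | base := 48 | count := 1 | iter turn=0: | count := -2 | iter idx=0: | count := -2 | iter idx=1: | count := -2 | iter turn=1: | count := -5 | iter idx=0: | count := -6 | iter idx=1: | count := -7 | iter turn=2: | count := -10 | iter idx=0: | count := -12 | iter idx=1: | count := -14 | iter turn=3: | count := -17 | iter idx=0: | count := -20 | iter idx=1: | count := -23 | count := 15 | result 5; compute2: total := -5 | (!((step * step) != (-base))): false | base := 48 | count := 1 | iter turn=0: | count := -2 | iter idx=0: | count := -2 | iter idx=1: | count := -2 | iter turn=1: | count := -5 | iter idx=0: | count := -6 | iter idx=1: | count := -7 | iter turn=2: | count := -10 | iter idx=0: | count := -12 | iter idx=1: | count := -14 | iter turn=3: | count := -17 | iter idx=0: | count := -20 | iter idx=1: | count := -23 | count := 15 | result 5; agreement on 5.
An exhaustive pass over the 24 declared inputs shows identical outputs.
verdict: equivalent


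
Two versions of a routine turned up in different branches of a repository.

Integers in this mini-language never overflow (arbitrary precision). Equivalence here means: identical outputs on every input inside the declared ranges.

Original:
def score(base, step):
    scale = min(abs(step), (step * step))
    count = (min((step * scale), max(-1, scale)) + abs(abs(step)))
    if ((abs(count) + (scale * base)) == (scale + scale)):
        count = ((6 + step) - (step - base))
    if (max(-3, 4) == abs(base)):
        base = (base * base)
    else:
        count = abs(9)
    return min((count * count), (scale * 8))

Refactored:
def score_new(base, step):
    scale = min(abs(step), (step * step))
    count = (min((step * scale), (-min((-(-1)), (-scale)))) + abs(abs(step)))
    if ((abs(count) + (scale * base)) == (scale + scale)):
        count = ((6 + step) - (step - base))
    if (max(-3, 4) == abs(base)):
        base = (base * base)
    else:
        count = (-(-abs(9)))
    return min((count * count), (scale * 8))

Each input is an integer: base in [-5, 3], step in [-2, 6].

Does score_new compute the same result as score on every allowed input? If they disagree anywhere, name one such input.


The two are interchangeable: min/max/abs usage differs, and every declared input agrees.
As a probe, take base=-3, step=-2: score runs scale=2, then count=-2, then ((abs(count) + (scale * base)) == (scale + scale)) is false, then (max(-3, 4) == abs(base)) is false, then count=9, then returns 16; score_new runs scale=2, then count=-2, then ((abs(count) + (scale * base)) == (scale + scale)) is false, then (max(-3, 4) == abs(base)) is false, then count=9, then returns 16; both end at 16.
An exhaustive pass over the 81 declared inputs shows identical outputs.
verdict: equivalent


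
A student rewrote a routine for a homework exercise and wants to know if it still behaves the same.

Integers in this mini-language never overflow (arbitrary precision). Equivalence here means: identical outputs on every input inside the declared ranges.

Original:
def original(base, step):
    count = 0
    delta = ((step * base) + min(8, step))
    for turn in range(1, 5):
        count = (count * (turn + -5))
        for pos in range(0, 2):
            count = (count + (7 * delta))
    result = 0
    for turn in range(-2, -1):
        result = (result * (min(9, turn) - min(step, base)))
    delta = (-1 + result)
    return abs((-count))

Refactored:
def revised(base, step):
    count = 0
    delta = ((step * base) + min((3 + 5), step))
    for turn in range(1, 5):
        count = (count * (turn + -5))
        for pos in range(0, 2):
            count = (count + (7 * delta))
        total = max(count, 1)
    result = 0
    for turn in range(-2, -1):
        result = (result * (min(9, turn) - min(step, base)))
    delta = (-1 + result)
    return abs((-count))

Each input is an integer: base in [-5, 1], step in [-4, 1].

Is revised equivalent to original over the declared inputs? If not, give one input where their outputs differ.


The two are interchangeable: local variable names differ; also min/max/abs usage differs; also constant usage differs; also statement counts differ; also arithmetic usage differs, and every declared input agrees.
One worked example (base=1, step=0) — original: count := 0 | delta := 0 | iter turn=1: | count := 0 | iter pos=0: | count := 0 | iter pos=1: | count := 0 | iter turn=2: | count := 0 | iter pos=0: | count := 0 | iter pos=1: | count := 0 | iter turn=3: | count := 0 | iter pos=0: | count := 0 | iter pos=1: | count := 0 | iter turn=4: | count := 0 | iter pos=0: | count := 0 | iter pos=1: | count := 0 | result := 0 | iter turn=-2: | result := 0 | delta := -1 | result 0; revised: count := 0 | delta := 0 | iter turn=1: | count := 0 | iter pos=0: | count := 0 | iter pos=1: | count := 0 | total := 1 | iter turn=2: | count := 0 | iter pos=0: | count := 0 | iter pos=1: | count := 0 | total := 1 | iter turn=3: | count := 0 | iter pos=0: | count := 0 | iter pos=1: | count := 0 | total := 1 | iter turn=4: | count := 0 | iter pos=0: | count := 0 | iter pos=1: | count := 0 | total := 1 | result := 0 | iter turn=-2: | result := 0 | delta := -1 | result 0; agreement on 0.
An exhaustive pass over the 42 declared inputs shows identical outputs.
verdict: equivalent


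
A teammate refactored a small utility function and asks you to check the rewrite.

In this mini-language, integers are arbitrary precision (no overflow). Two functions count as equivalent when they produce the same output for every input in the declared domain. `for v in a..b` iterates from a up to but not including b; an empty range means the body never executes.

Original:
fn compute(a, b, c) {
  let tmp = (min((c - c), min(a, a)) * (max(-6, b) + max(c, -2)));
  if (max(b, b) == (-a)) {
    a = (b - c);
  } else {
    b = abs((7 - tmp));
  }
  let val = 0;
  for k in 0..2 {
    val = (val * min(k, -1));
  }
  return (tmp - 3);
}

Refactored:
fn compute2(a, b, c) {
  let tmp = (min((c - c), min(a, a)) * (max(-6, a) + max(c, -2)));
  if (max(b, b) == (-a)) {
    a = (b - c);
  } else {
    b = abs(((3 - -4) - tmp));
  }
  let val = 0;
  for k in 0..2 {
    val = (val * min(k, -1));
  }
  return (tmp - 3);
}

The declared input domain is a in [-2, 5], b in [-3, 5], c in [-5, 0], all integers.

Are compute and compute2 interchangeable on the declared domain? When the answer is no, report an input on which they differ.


At a=-2, b=-3, c=-5: compute gives 7, compute2 gives 5.
verdict: not equivalent; witness: a=-2, b=-3, c=-5


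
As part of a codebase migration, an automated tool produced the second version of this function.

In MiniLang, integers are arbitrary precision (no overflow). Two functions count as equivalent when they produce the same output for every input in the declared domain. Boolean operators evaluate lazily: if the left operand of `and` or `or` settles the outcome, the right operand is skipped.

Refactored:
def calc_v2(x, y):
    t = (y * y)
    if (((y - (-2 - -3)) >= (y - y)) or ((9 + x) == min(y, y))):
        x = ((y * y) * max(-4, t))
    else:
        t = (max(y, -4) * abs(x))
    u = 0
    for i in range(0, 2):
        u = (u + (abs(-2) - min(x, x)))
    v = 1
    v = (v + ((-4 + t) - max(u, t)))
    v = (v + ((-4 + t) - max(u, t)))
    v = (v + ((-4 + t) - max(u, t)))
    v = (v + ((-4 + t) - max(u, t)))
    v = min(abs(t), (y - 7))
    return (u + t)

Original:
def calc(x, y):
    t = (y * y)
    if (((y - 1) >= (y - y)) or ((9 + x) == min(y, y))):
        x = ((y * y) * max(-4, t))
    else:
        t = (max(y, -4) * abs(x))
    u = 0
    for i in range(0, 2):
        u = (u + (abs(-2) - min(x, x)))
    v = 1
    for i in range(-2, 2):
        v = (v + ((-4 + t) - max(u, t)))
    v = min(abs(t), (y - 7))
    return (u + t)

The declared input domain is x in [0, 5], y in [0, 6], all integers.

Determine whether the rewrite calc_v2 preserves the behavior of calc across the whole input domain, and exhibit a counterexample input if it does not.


Comparing the listings, the differences include: min/max/abs usage differs, and arithmetic usage differs, and statement counts differ, and constant usage differs, and loop structure differs.
As a probe, take x=2, y=0: calc runs t := 0 | (((y - 1) >= (y - y)) or ((9 + x) == min(y, y))): false | t := 0 | u := 0 | iter i=0: | u := 0 | iter i=1: | u := 0 | v := 1 | iter i=-2: | v := -3 | iter i=-1: | v := -7 | iter i=0: | v := -11 | iter i=1: | v := -15 | v := -7 | result 0; calc_v2 runs t := 0 | (((y - (-2 - -3)) >= (y - y)) or ((9 + x) == min(y, y))): false | t := 0 | u := 0 | iter i=0: | u := 0 | iter i=1: | u := 0 | v := 1 | v := -3 | v := -7 | v := -11 | v := -15 | v := -7 | result 0; both end at 0.
An exhaustive pass over the 42 declared inputs shows identical outputs.
verdict: equivalent


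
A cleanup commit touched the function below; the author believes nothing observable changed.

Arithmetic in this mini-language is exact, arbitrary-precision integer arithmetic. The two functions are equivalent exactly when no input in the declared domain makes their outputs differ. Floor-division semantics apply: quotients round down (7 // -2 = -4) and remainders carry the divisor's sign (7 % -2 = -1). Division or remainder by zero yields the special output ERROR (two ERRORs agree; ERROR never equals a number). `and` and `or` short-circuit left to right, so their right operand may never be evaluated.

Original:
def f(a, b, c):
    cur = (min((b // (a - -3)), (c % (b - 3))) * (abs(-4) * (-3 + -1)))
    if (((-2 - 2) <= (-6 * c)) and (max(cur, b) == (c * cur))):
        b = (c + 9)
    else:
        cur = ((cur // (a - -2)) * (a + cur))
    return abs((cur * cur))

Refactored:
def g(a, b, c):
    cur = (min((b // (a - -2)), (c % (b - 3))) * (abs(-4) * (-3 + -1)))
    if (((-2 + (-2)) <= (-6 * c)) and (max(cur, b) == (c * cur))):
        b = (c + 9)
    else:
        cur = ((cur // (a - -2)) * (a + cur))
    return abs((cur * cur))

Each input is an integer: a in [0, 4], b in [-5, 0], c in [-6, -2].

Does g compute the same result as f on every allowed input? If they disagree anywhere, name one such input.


Input a=0, b=-5, c=-2: 262144 from f versus 1327104 from g.
verdict: not equivalent; witness: a=0, b=-5, c=-2


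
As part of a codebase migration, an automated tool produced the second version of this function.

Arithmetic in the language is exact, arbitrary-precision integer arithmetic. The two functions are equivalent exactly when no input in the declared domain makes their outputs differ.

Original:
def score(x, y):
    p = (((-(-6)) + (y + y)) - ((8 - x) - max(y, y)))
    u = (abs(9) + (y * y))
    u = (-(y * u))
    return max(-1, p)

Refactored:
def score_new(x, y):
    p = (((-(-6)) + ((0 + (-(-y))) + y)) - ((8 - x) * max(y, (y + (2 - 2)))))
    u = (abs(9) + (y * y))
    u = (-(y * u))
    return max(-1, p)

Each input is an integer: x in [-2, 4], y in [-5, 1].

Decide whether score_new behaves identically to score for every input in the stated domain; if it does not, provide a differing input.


The rewrite breaks on x=-2, y=-5, where the results are -1 and 46.
score: p = -19; u = 34; u = 170; return -1
score_new: p = 46; u = 34; u = 170; return 46
verdict: not equivalent; witness: x=-2, y=-5


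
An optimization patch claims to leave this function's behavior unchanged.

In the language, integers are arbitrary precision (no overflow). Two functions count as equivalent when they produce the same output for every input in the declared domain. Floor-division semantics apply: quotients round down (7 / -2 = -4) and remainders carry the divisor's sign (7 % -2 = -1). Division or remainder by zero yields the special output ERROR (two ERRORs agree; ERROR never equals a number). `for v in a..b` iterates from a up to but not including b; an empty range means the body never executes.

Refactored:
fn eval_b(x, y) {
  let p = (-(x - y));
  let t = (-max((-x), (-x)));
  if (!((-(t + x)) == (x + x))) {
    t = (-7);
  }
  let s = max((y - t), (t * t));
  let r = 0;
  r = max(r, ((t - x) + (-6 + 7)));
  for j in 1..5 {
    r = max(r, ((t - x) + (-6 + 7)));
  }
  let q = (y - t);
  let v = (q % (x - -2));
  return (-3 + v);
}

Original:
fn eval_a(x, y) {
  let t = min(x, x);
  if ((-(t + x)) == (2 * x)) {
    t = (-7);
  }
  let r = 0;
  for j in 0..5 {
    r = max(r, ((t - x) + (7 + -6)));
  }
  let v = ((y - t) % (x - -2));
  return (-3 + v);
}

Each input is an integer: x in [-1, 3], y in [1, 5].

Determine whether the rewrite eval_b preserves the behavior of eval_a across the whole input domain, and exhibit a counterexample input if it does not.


Evaluate both at x=0, y=1.
eval_a: t = 0; ((-(t + x)) == (2 * x)) -> true; t = -7; r = 0; [j=0]; r = 0; [j=1]; r = 0; [j=2]; r = 0; [j=3]; r = 0; [j=4]; r = 0; v = 0; return -3
eval_b: p = 1; t = 0; (!((-(t + x)) == (x + x))) -> false; s = 1; r = 0; r = 1; [j=1]; r = 1; [j=2]; r = 1; [j=3]; r = 1; [j=4]; r = 1; q = 1; v = 1; return -2
-3 vs -2 — the two versions disagree here.
verdict: not equivalent; witness: x=0, y=1


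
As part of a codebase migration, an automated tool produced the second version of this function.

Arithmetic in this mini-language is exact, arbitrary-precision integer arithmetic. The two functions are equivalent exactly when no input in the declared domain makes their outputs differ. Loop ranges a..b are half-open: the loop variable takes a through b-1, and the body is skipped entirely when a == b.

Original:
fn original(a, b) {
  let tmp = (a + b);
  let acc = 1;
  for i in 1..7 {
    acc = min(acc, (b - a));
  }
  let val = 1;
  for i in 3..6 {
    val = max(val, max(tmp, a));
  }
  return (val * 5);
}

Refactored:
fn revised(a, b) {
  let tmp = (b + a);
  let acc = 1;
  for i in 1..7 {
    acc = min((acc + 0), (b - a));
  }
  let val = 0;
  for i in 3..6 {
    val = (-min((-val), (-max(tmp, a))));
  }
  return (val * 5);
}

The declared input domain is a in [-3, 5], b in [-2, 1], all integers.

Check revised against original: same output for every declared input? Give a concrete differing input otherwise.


Consider the input a=-3, b=-2.
original: tmp := -5 | acc := 1 | iter i=1: | acc := 1 | iter i=2: | acc := 1 | iter i=3: | acc := 1 | iter i=4: | acc := 1 | iter i=5: | acc := 1 | iter i=6: | acc := 1 | val := 1 | iter i=3: | val := 1 | iter i=4: | val := 1 | iter i=5: | val := 1 | result 5
revised: tmp := -5 | acc := 1 | iter i=1: | acc := 1 | iter i=2: | acc := 1 | iter i=3: | acc := 1 | iter i=4: | acc := 1 | iter i=5: | acc := 1 | iter i=6: | acc := 1 | val := 0 | iter i=3: | val := 0 | iter i=4: | val := 0 | iter i=5: | val := 0 | result 0
5 against 0: the behavior changed.
verdict: not equivalent; witness: a=-3, b=-2


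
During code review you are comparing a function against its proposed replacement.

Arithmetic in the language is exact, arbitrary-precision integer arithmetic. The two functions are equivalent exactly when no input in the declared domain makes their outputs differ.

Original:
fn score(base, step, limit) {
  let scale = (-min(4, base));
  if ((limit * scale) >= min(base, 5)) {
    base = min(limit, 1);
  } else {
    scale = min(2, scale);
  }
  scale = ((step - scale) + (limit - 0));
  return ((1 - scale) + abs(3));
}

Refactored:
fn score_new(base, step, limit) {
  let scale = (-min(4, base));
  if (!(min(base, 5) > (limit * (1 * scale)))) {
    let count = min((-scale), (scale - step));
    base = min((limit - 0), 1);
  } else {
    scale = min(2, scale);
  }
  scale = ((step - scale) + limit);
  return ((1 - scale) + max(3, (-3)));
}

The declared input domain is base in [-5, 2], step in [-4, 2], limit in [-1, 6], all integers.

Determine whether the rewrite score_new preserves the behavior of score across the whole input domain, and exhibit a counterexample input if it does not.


Reading the diff, among the changes: arithmetic usage differs, plus boolean connective usage differs, plus min/max/abs usage differs, plus local variable names differ, plus constant usage differs, plus comparison usage differs, plus statement counts differ.
Tracing base=0, step=-3, limit=2: score: scale := 0 | ((limit * scale) >= min(base, 5)): true | base := 1 | scale := -1 | result 5 | score_new: scale := 0 | (!(min(base, 5) > (limit * (1 * scale)))): true | count := 0 | base := 1 | scale := -1 | result 5 — matching result 5.
An exhaustive pass over the 448 declared inputs shows identical outputs.
verdict: equivalent


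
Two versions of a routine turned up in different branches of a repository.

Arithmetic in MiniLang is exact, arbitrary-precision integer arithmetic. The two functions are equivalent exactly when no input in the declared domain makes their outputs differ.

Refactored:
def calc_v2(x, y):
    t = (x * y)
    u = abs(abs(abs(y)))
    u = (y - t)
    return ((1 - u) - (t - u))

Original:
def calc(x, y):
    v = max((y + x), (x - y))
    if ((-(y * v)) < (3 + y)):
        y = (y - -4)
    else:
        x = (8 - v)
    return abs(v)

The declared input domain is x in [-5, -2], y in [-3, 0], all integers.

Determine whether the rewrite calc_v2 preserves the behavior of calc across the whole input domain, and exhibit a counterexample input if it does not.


On input x=-5, y=-3, calc returns 2 while calc_v2 returns -14.
verdict: not equivalent; witness: x=-5, y=-3


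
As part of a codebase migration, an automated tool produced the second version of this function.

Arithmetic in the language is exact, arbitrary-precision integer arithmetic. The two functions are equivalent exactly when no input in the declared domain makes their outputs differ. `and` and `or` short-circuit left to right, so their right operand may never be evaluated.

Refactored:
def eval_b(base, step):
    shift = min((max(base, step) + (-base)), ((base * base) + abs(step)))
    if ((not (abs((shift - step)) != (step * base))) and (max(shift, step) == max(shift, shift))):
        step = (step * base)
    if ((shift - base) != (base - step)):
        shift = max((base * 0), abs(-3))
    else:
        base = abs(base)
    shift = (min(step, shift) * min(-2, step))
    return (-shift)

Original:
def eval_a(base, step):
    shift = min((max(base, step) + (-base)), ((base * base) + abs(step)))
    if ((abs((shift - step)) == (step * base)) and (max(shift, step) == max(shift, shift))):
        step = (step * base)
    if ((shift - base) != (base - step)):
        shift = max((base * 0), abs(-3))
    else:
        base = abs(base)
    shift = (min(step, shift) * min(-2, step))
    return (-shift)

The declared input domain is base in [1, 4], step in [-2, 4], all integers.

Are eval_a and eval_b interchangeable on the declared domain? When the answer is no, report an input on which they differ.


Side by side, the visible changes include: boolean connective usage differs; and comparison usage differs.
One worked example (base=2, step=4) — eval_a: shift=2, then ((abs((shift - step)) == (step * base)) and (max(shift, step) == max(shift, shift))) is false, then ((shift - base) != (base - step)) is true, then shift=3, then shift=-6, then returns 6; eval_b: shift=2, then ((not (abs((shift - step)) != (step * base))) and (max(shift, step) == max(shift, shift))) is false, then ((shift - base) != (base - step)) is true, then shift=3, then shift=-6, then returns 6; agreement on 6.
Across all 28 domain points the two functions coincide.
verdict: equivalent
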